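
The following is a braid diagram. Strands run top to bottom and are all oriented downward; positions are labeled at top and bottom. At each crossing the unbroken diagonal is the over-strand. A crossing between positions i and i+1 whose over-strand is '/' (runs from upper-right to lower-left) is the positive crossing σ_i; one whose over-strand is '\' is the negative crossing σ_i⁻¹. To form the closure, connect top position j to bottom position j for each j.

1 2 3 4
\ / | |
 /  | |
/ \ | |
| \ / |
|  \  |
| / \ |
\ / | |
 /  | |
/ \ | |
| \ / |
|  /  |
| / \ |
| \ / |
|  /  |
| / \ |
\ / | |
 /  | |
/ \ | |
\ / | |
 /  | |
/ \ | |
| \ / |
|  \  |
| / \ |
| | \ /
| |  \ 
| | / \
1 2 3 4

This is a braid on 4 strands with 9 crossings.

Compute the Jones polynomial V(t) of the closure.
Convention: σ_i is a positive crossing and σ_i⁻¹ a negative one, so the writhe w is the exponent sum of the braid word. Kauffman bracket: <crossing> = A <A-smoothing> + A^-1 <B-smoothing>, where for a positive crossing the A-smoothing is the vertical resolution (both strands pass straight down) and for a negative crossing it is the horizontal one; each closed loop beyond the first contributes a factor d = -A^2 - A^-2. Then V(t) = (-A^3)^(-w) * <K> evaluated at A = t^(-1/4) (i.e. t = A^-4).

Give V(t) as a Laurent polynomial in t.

t^7 - 2*t^6 + 2*t^5 - 3*t^4 + 3*t^3 - 2*t^2 + 2*t

Derivation:
Reading the diagram top to bottom ('/'-over between positions i,i+1 = s_i, '\'-over = s_i^-1): braid word = s1 s2^-1 s1 s2 s2 s1 s1 s2^-1 s3^-1.
The presented braid s1 s2^-1 s1 s2 s2 s1 s1 s2^-1 s3^-1 on 4 strands reduces by inverse Markov moves (closure unchanged at each step):
  Destabilize: the word has the form β·s3^-1 where s3^-1 occurs only as the final letter (β ∈ B_3); drop it and the last strand → 3 strands.
Reduced to β = s1 s2^-1 s1 s2 s2 s1 s1 s2^-1 on 3 strands, 8 crossings.
Compute on β:
Braid: s1 s2^-1 s1 s2 s2 s1 s1 s2^-1 on 3 strands, 8 crossings.
Writhe w = (#positive) - (#negative) = 6 - 2 = 4.
Enumerate smoothing states for the bracket polynomial. There are 2^8 = 256 states.
For each crossing: s=0 is the vertical smoothing, s=1 horizontal. Crossing k contributes A^(sign_k * (1 - 2*s_k)); loop factor d = -A^2 - A^-2.
Tabulate the states by total A-exponent and number of loops L (A-exp: L × count):
  A^8: L=3 ×1
  A^6: L=2 ×6, L=4 ×2
  A^4: L=1 ×11, L=3 ×16, L=5 ×1
  A^2: L=2 ×47, L=4 ×9
  A^0: L=1 ×26, L=3 ×43, L=5 ×1
  A^-2: L=2 ×41, L=4 ×15
  A^-4: L=3 ×26, L=5 ×2
  A^-6: L=4 ×8
  A^-8: L=5 ×1
Each group contributes A^e * Σ count * d^(L-1):
Powers of d = -A^2 - A^-2: d^2 = A^4 + 2 + A^-4; d^3 = -A^6 - 3*A^2 - 3*A^-2 - A^-6; d^4 = A^8 + 4*A^4 + 6 + 4*A^-4 + A^-8.
  A^8 * (d^2) = A^12 + 2*A^8 + A^4
  A^6 * (6*d + 2*d^3) = -2*A^12 - 12*A^8 - 12*A^4 - 2
  A^4 * (11 + 16*d^2 + d^4) = A^12 + 20*A^8 + 49*A^4 + 20 + A^-4
  A^2 * (47*d + 9*d^3) = -9*A^8 - 74*A^4 - 74 - 9*A^-4
  A^0 * (26 + 43*d^2 + d^4) = A^8 + 47*A^4 + 118 + 47*A^-4 + A^-8
  A^-2 * (41*d + 15*d^3) = -15*A^4 - 86 - 86*A^-4 - 15*A^-8
  A^-4 * (26*d^2 + 2*d^4) = 2*A^4 + 34 + 64*A^-4 + 34*A^-8 + 2*A^-12
  A^-6 * (8*d^3) = -8 - 24*A^-4 - 24*A^-8 - 8*A^-12
  A^-8 * (d^4) = 1 + 4*A^-4 + 6*A^-8 + 4*A^-12 + A^-16
Summing the groups: <K> = 2*A^8 - 2*A^4 + 3 - 3*A^-4 + 2*A^-8 - 2*A^-12 + A^-16
Normalise by the writhe: (-A^3)^(-w) = (-A^3)^(-4) = A^-12, so f(A) = A^-12 * <K> = 2*A^-4 - 2*A^-8 + 3*A^-12 - 3*A^-16 + 2*A^-20 - 2*A^-24 + A^-28.
Substitute A = t^(-1/4), i.e. A^e → t^(-e/4): V(t) = t^7 - 2*t^6 + 2*t^5 - 3*t^4 + 3*t^3 - 2*t^2 + 2*t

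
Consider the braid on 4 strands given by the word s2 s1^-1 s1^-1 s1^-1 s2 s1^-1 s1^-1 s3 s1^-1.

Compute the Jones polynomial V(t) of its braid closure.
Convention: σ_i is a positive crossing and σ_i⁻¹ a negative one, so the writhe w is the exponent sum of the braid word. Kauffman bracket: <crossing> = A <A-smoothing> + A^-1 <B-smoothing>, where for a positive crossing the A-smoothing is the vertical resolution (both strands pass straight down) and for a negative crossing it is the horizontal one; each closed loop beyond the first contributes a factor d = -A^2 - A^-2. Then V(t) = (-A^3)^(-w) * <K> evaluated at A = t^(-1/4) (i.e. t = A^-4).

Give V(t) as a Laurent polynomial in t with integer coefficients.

1 - t^-1 + 3*t^-2 - 3*t^-3 + 3*t^-4 - 4*t^-5 + 3*t^-6 - 2*t^-7 + t^-8

Derivation:
Braid: s2 s1^-1 s1^-1 s1^-1 s2 s1^-1 s1^-1 s3 s1^-1 on 4 strands, 9 crossings.
Writhe w = (#positive) - (#negative) = 3 - 6 = -3.
Computing the Kauffman bracket via state sum. There are 2^9 = 512 states.
For each crossing: s=0 is the vertical smoothing, s=1 horizontal. Crossing k contributes A^(sign_k * (1 - 2*s_k)); loop factor d = -A^2 - A^-2.
Tabulate the states by total A-exponent and number of loops L (A-exp: L × count):
  A^9: L=8 ×1
  A^7: L=7 ×9
  A^5: L=6 ×36
  A^3: L=5 ×84
  A^1: L=4 ×126
  A^-1: L=3 ×124, L=5 ×2
  A^-3: L=2 ×75, L=4 ×9
  A^-5: L=1 ×21, L=3 ×15
  A^-7: L=2 ×8, L=4 ×1
  A^-9: L=3 ×1
Each group contributes A^e * Σ count * d^(L-1):
Powers of d = -A^2 - A^-2: d^2 = A^4 + 2 + A^-4; d^3 = -A^6 - 3*A^2 - 3*A^-2 - A^-6; d^4 = A^8 + 4*A^4 + 6 + 4*A^-4 + A^-8; d^5 = -A^10 - 5*A^6 - 10*A^2 - 10*A^-2 - 5*A^-6 - A^-10; d^6 = A^12 + 6*A^8 + 15*A^4 + 20 + 15*A^-4 + 6*A^-8 + A^-12; d^7 = -A^14 - 7*A^10 - 21*A^6 - 35*A^2 - 35*A^-2 - 21*A^-6 - 7*A^-10 - A^-14.
  A^9 * (d^7) = -A^23 - 7*A^19 - 21*A^15 - 35*A^11 - 35*A^7 - 21*A^3 - 7*A^-1 - A^-5
  A^7 * (9*d^6) = 9*A^19 + 54*A^15 + 135*A^11 + 180*A^7 + 135*A^3 + 54*A^-1 + 9*A^-5
  A^5 * (36*d^5) = -36*A^15 - 180*A^11 - 360*A^7 - 360*A^3 - 180*A^-1 - 36*A^-5
  A^3 * (84*d^4) = 84*A^11 + 336*A^7 + 504*A^3 + 336*A^-1 + 84*A^-5
  A^1 * (126*d^3) = -126*A^7 - 378*A^3 - 378*A^-1 - 126*A^-5
  A^-1 * (124*d^2 + 2*d^4) = 2*A^7 + 132*A^3 + 260*A^-1 + 132*A^-5 + 2*A^-9
  A^-3 * (75*d + 9*d^3) = -9*A^3 - 102*A^-1 - 102*A^-5 - 9*A^-9
  A^-5 * (21 + 15*d^2) = 15*A^-1 + 51*A^-5 + 15*A^-9
  A^-7 * (8*d + d^3) = -A^-1 - 11*A^-5 - 11*A^-9 - A^-13
  A^-9 * (d^2) = A^-5 + 2*A^-9 + A^-13
Summing the groups: <K> = -A^23 + 2*A^19 - 3*A^15 + 4*A^11 - 3*A^7 + 3*A^3 - 3*A^-1 + A^-5 - A^-9
Normalise by the writhe: (-A^3)^(-w) = (-A^3)^(3) = -A^9, so f(A) = -A^9 * <K> = A^32 - 2*A^28 + 3*A^24 - 4*A^20 + 3*A^16 - 3*A^12 + 3*A^8 - A^4 + 1.
Substitute A = t^(-1/4), i.e. A^e → t^(-e/4): V(t) = 1 - t^-1 + 3*t^-2 - 3*t^-3 + 3*t^-4 - 4*t^-5 + 3*t^-6 - 2*t^-7 + t^-8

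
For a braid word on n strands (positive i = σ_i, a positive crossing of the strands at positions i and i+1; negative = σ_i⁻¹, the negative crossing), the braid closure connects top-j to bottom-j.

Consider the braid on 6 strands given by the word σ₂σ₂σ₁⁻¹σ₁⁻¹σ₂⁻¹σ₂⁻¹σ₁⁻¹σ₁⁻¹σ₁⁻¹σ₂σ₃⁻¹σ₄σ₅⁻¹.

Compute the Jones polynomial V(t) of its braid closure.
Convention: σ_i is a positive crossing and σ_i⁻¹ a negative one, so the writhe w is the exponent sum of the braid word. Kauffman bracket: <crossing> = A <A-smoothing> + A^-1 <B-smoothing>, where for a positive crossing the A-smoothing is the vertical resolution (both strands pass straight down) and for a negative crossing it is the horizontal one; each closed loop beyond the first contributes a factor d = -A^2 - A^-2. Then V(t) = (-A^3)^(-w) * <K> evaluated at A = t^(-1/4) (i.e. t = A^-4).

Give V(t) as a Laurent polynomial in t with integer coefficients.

-1 + 3*t^-1 - 4*t^-2 + 6*t^-3 - 5*t^-4 + 5*t^-5 - 4*t^-6 + 2*t^-7 - t^-8

Derivation:
The presented braid s2 s2 s1^-1 s1^-1 s2^-1 s2^-1 s1^-1 s1^-1 s1^-1 s2 s3^-1 s4 s5^-1 on 6 strands reduces by inverse Markov moves (closure unchanged at each step):
  Destabilize: the word has the form β·s5^-1 where s5^-1 occurs only as the final letter (β ∈ B_5); drop it and the last strand → 5 strands.
  Destabilize: the word has the form β·s4 where s4 occurs only as the final letter (β ∈ B_4); drop it and the last strand → 4 strands.
  Destabilize: the word has the form β·s3^-1 where s3^-1 occurs only as the final letter (β ∈ B_3); drop it and the last strand → 3 strands.
Reduced to β = s2 s2 s1^-1 s1^-1 s2^-1 s2^-1 s1^-1 s1^-1 s1^-1 s2 on 3 strands, 10 crossings.
Compute on β:
Braid: s2 s2 s1^-1 s1^-1 s2^-1 s2^-1 s1^-1 s1^-1 s1^-1 s2 on 3 strands, 10 crossings.
Writhe w = (#positive) - (#negative) = 3 - 7 = -4.
State-sum expansion of <K>. There are 2^10 = 1024 states.
Each crossing splits two ways (0=vertical, 1=horizontal). The state's weight is A^(#A-smoothings - #B-smoothings) * d^(loops - 1).
Tabulate the states by total A-exponent and number of loops L (A-exp: L × count):
  A^10: L=6 ×1
  A^8: L=5 ×10
  A^6: L=4 ×41, L=6 ×4
  A^4: L=3 ×87, L=5 ×32, L=7 ×1
  A^2: L=2 ×97, L=4 ×100, L=6 ×13
  A^0: L=1 ×46, L=3 ×152, L=5 ×52, L=7 ×2
  A^-2: L=2 ×103, L=4 ×96, L=6 ×11
  A^-4: L=1 ×15, L=3 ×79, L=5 ×26
  A^-6: L=2 ×18, L=4 ×26, L=6 ×1
  A^-8: L=3 ×8, L=5 ×2
  A^-10: L=4 ×1
Each group contributes A^e * Σ count * d^(L-1):
Powers of d = -A^2 - A^-2: d^2 = A^4 + 2 + A^-4; d^3 = -A^6 - 3*A^2 - 3*A^-2 - A^-6; d^4 = A^8 + 4*A^4 + 6 + 4*A^-4 + A^-8; d^5 = -A^10 - 5*A^6 - 10*A^2 - 10*A^-2 - 5*A^-6 - A^-10; d^6 = A^12 + 6*A^8 + 15*A^4 + 20 + 15*A^-4 + 6*A^-8 + A^-12.
  A^10 * (d^5) = -A^20 - 5*A^16 - 10*A^12 - 10*A^8 - 5*A^4 - 1
  A^8 * (10*d^4) = 10*A^16 + 40*A^12 + 60*A^8 + 40*A^4 + 10
  A^6 * (41*d^3 + 4*d^5) = -4*A^16 - 61*A^12 - 163*A^8 - 163*A^4 - 61 - 4*A^-4
  A^4 * (87*d^2 + 32*d^4 + d^6) = A^16 + 38*A^12 + 230*A^8 + 386*A^4 + 230 + 38*A^-4 + A^-8
  A^2 * (97*d + 100*d^3 + 13*d^5) = -13*A^12 - 165*A^8 - 527*A^4 - 527 - 165*A^-4 - 13*A^-8
  A^0 * (46 + 152*d^2 + 52*d^4 + 2*d^6) = 2*A^12 + 64*A^8 + 390*A^4 + 702 + 390*A^-4 + 64*A^-8 + 2*A^-12
  A^-2 * (103*d + 96*d^3 + 11*d^5) = -11*A^8 - 151*A^4 - 501 - 501*A^-4 - 151*A^-8 - 11*A^-12
  A^-4 * (15 + 79*d^2 + 26*d^4) = 26*A^4 + 183 + 329*A^-4 + 183*A^-8 + 26*A^-12
  A^-6 * (18*d + 26*d^3 + d^5) = -A^4 - 31 - 106*A^-4 - 106*A^-8 - 31*A^-12 - A^-16
  A^-8 * (8*d^2 + 2*d^4) = 2 + 16*A^-4 + 28*A^-8 + 16*A^-12 + 2*A^-16
  A^-10 * (d^3) = -A^-4 - 3*A^-8 - 3*A^-12 - A^-16
Summing the groups: <K> = -A^20 + 2*A^16 - 4*A^12 + 5*A^8 - 5*A^4 + 6 - 4*A^-4 + 3*A^-8 - A^-12
Normalise by the writhe: (-A^3)^(-w) = (-A^3)^(4) = A^12, so f(A) = A^12 * <K> = -A^32 + 2*A^28 - 4*A^24 + 5*A^20 - 5*A^16 + 6*A^12 - 4*A^8 + 3*A^4 - 1.
Substitute A = t^(-1/4), i.e. A^e → t^(-e/4): V(t) = -1 + 3*t^-1 - 4*t^-2 + 6*t^-3 - 5*t^-4 + 5*t^-5 - 4*t^-6 + 2*t^-7 - t^-8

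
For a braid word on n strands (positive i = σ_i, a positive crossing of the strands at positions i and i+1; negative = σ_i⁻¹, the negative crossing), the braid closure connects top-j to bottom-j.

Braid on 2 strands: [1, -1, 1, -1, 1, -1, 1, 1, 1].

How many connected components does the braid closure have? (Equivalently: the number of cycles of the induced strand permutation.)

1

Derivation:
Track the strand permutation on 2 strands, starting from identity.
  step 1: s1 swaps positions 1,2 -> [2 1]
  step 2: s1^-1 swaps positions 1,2 -> [1 2]
  step 3: s1 swaps positions 1,2 -> [2 1]
  step 4: s1^-1 swaps positions 1,2 -> [1 2]
  step 5: s1 swaps positions 1,2 -> [2 1]
  step 6: s1^-1 swaps positions 1,2 -> [1 2]
  step 7: s1 swaps positions 1,2 -> [2 1]
  step 8: s1 swaps positions 1,2 -> [1 2]
  step 9: s1 swaps positions 1,2 -> [2 1]
Final permutation (position -> original strand): [2 1]
Closure components = cycle count of this permutation = 1.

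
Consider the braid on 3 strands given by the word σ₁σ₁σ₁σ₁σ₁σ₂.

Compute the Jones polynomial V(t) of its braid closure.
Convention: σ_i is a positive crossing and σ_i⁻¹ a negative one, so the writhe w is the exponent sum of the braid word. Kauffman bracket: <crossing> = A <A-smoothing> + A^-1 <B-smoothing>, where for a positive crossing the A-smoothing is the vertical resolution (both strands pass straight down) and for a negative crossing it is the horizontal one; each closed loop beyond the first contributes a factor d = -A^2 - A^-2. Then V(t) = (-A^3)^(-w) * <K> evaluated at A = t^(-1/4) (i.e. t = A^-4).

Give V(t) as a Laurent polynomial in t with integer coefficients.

-t^7 + t^6 - t^5 + t^4 + t^2

Derivation:
The presented braid s1 s1 s1 s1 s1 s2 on 3 strands reduces by inverse Markov moves (closure unchanged at each step):
  Destabilize: the word has the form β·s2 where s2 occurs only as the final letter (β ∈ B_2); drop it and the last strand → 2 strands.
Reduced to β = s1 s1 s1 s1 s1 on 2 strands, 5 crossings.
Compute on β:
Braid: s1 s1 s1 s1 s1 on 2 strands, 5 crossings.
Writhe w = (#positive) - (#negative) = 5 - 0 = 5.
Enumerate smoothing states for the bracket polynomial. There are 2^5 = 32 states.
For each crossing: s=0 is the vertical smoothing, s=1 horizontal. Crossing k contributes A^(sign_k * (1 - 2*s_k)); loop factor d = -A^2 - A^-2.
  state 00000: A-exp=+5, loops=2, term = A^5 * d^1
  state 00001: A-exp=+3, loops=1, term = A^3 * d^0
  state 00010: A-exp=+3, loops=1, term = A^3 * d^0
  state 00011: A-exp=+1, loops=2, term = A^1 * d^1
  state 00100: A-exp=+3, loops=1, term = A^3 * d^0
  state 00101: A-exp=+1, loops=2, term = A^1 * d^1
  state 00110: A-exp=+1, loops=2, term = A^1 * d^1
  state 00111: A-exp=-1, loops=3, term = A^-1 * d^2
  state 01000: A-exp=+3, loops=1, term = A^3 * d^0
  state 01001: A-exp=+1, loops=2, term = A^1 * d^1
  state 01010: A-exp=+1, loops=2, term = A^1 * d^1
  state 01011: A-exp=-1, loops=3, term = A^-1 * d^2
  state 01100: A-exp=+1, loops=2, term = A^1 * d^1
  state 01101: A-exp=-1, loops=3, term = A^-1 * d^2
  state 01110: A-exp=-1, loops=3, term = A^-1 * d^2
  state 01111: A-exp=-3, loops=4, term = A^-3 * d^3
  state 10000: A-exp=+3, loops=1, term = A^3 * d^0
  state 10001: A-exp=+1, loops=2, term = A^1 * d^1
  state 10010: A-exp=+1, loops=2, term = A^1 * d^1
  state 10011: A-exp=-1, loops=3, term = A^-1 * d^2
  state 10100: A-exp=+1, loops=2, term = A^1 * d^1
  state 10101: A-exp=-1, loops=3, term = A^-1 * d^2
  state 10110: A-exp=-1, loops=3, term = A^-1 * d^2
  state 10111: A-exp=-3, loops=4, term = A^-3 * d^3
  state 11000: A-exp=+1, loops=2, term = A^1 * d^1
  state 11001: A-exp=-1, loops=3, term = A^-1 * d^2
  state 11010: A-exp=-1, loops=3, term = A^-1 * d^2
  state 11011: A-exp=-3, loops=4, term = A^-3 * d^3
  state 11100: A-exp=-1, loops=3, term = A^-1 * d^2
  state 11101: A-exp=-3, loops=4, term = A^-3 * d^3
  state 11110: A-exp=-3, loops=4, term = A^-3 * d^3
  state 11111: A-exp=-5, loops=5, term = A^-5 * d^4
Collect the terms by A-exponent (count of states per loop number):
Powers of d = -A^2 - A^-2: d^2 = A^4 + 2 + A^-4; d^3 = -A^6 - 3*A^2 - 3*A^-2 - A^-6; d^4 = A^8 + 4*A^4 + 6 + 4*A^-4 + A^-8.
  A^5 * (d) = -A^7 - A^3
  A^3 * (5) = 5*A^3
  A^1 * (10*d) = -10*A^3 - 10*A^-1
  A^-1 * (10*d^2) = 10*A^3 + 20*A^-1 + 10*A^-5
  A^-3 * (5*d^3) = -5*A^3 - 15*A^-1 - 15*A^-5 - 5*A^-9
  A^-5 * (d^4) = A^3 + 4*A^-1 + 6*A^-5 + 4*A^-9 + A^-13
Summing the groups: <K> = -A^7 - A^-1 + A^-5 - A^-9 + A^-13
Normalise by the writhe: (-A^3)^(-w) = (-A^3)^(-5) = -A^-15, so f(A) = -A^-15 * <K> = A^-8 + A^-16 - A^-20 + A^-24 - A^-28.
Substitute A = t^(-1/4), i.e. A^e → t^(-e/4): V(t) = -t^7 + t^6 - t^5 + t^4 + t^2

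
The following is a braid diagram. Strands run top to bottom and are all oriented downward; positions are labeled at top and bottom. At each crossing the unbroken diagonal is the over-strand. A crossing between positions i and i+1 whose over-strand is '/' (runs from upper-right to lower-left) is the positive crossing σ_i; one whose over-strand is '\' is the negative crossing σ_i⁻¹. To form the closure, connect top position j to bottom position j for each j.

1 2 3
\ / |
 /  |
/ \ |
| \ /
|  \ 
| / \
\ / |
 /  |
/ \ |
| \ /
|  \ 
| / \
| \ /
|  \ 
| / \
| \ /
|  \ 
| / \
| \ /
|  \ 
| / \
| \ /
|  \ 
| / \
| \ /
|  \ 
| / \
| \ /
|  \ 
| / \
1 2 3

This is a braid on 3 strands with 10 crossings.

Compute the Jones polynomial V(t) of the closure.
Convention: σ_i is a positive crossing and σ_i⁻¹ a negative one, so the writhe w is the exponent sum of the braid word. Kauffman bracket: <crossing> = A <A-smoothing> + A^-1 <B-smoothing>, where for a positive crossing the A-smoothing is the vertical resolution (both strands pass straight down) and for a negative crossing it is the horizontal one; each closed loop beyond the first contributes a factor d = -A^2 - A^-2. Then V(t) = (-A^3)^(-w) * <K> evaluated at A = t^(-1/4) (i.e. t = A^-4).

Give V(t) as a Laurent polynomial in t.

t^-1 - t^-2 + 2*t^-3 - 2*t^-4 + 3*t^-5 - 3*t^-6 + 3*t^-7 - 3*t^-8 + 2*t^-9 - 2*t^-10 + t^-11

Derivation:
Reading the diagram top to bottom ('/'-over between positions i,i+1 = s_i, '\'-over = s_i^-1): braid word = s1 s2^-1 s1 s2^-1 s2^-1 s2^-1 s2^-1 s2^-1 s2^-1 s2^-1.
Braid: s1 s2^-1 s1 s2^-1 s2^-1 s2^-1 s2^-1 s2^-1 s2^-1 s2^-1 on 3 strands, 10 crossings.
Writhe w = (#positive) - (#negative) = 2 - 8 = -6.
State-sum expansion of <K>. There are 2^10 = 1024 states.
Each crossing splits two ways (0=vertical, 1=horizontal). The state's weight is A^(#A-smoothings - #B-smoothings) * d^(loops - 1).
Tabulate the states by total A-exponent and number of loops L (A-exp: L × count):
  A^10: L=9 ×1
  A^8: L=8 ×10
  A^6: L=7 ×45
  A^4: L=6 ×119, L=8 ×1
  A^2: L=5 ×203, L=7 ×7
  A^0: L=4 ×231, L=6 ×21
  A^-2: L=3 ×175, L=5 ×35
  A^-4: L=2 ×85, L=4 ×35
  A^-6: L=1 ×23, L=3 ×22
  A^-8: L=2 ×10
  A^-10: L=3 ×1
Each group contributes A^e * Σ count * d^(L-1):
Powers of d = -A^2 - A^-2: d^2 = A^4 + 2 + A^-4; d^3 = -A^6 - 3*A^2 - 3*A^-2 - A^-6; d^4 = A^8 + 4*A^4 + 6 + 4*A^-4 + A^-8; d^5 = -A^10 - 5*A^6 - 10*A^2 - 10*A^-2 - 5*A^-6 - A^-10; d^6 = A^12 + 6*A^8 + 15*A^4 + 20 + 15*A^-4 + 6*A^-8 + A^-12; d^7 = -A^14 - 7*A^10 - 21*A^6 - 35*A^2 - 35*A^-2 - 21*A^-6 - 7*A^-10 - A^-14; d^8 = A^16 + 8*A^12 + 28*A^8 + 56*A^4 + 70 + 56*A^-4 + 28*A^-8 + 8*A^-12 + A^-16.
  A^10 * (d^8) = A^26 + 8*A^22 + 28*A^18 + 56*A^14 + 70*A^10 + 56*A^6 + 28*A^2 + 8*A^-2 + A^-6
  A^8 * (10*d^7) = -10*A^22 - 70*A^18 - 210*A^14 - 350*A^10 - 350*A^6 - 210*A^2 - 70*A^-2 - 10*A^-6
  A^6 * (45*d^6) = 45*A^18 + 270*A^14 + 675*A^10 + 900*A^6 + 675*A^2 + 270*A^-2 + 45*A^-6
  A^4 * (119*d^5 + d^7) = -A^18 - 126*A^14 - 616*A^10 - 1225*A^6 - 1225*A^2 - 616*A^-2 - 126*A^-6 - A^-10
  A^2 * (203*d^4 + 7*d^6) = 7*A^14 + 245*A^10 + 917*A^6 + 1358*A^2 + 917*A^-2 + 245*A^-6 + 7*A^-10
  A^0 * (231*d^3 + 21*d^5) = -21*A^10 - 336*A^6 - 903*A^2 - 903*A^-2 - 336*A^-6 - 21*A^-10
  A^-2 * (175*d^2 + 35*d^4) = 35*A^6 + 315*A^2 + 560*A^-2 + 315*A^-6 + 35*A^-10
  A^-4 * (85*d + 35*d^3) = -35*A^2 - 190*A^-2 - 190*A^-6 - 35*A^-10
  A^-6 * (23 + 22*d^2) = 22*A^-2 + 67*A^-6 + 22*A^-10
  A^-8 * (10*d) = -10*A^-6 - 10*A^-10
  A^-10 * (d^2) = A^-6 + 2*A^-10 + A^-14
Summing the groups: <K> = A^26 - 2*A^22 + 2*A^18 - 3*A^14 + 3*A^10 - 3*A^6 + 3*A^2 - 2*A^-2 + 2*A^-6 - A^-10 + A^-14
Normalise by the writhe: (-A^3)^(-w) = (-A^3)^(6) = A^18, so f(A) = A^18 * <K> = A^44 - 2*A^40 + 2*A^36 - 3*A^32 + 3*A^28 - 3*A^24 + 3*A^20 - 2*A^16 + 2*A^12 - A^8 + A^4.
Substitute A = t^(-1/4), i.e. A^e → t^(-e/4): V(t) = t^-1 - t^-2 + 2*t^-3 - 2*t^-4 + 3*t^-5 - 3*t^-6 + 3*t^-7 - 3*t^-8 + 2*t^-9 - 2*t^-10 + t^-11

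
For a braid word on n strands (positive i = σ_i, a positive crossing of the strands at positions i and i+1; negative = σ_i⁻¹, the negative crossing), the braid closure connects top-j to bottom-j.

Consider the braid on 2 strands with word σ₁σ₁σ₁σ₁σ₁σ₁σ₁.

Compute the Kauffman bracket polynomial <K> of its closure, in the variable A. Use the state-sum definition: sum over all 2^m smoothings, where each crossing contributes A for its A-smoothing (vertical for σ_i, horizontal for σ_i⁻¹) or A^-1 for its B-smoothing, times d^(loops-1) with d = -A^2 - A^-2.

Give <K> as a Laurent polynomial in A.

-A^9 - A + A^-3 - A^-7 + A^-11 - A^-15 + A^-19

Derivation:
Braid: s1 s1 s1 s1 s1 s1 s1 on 2 strands, 7 crossings.
Writhe w = (#positive) - (#negative) = 7 - 0 = 7.
Computing the Kauffman bracket via state sum. There are 2^7 = 128 states.
For each crossing: s=0 is the vertical smoothing, s=1 horizontal. Crossing k contributes A^(sign_k * (1 - 2*s_k)); loop factor d = -A^2 - A^-2.
Tabulate the states by total A-exponent and number of loops L (A-exp: L × count):
  A^7: L=2 ×1
  A^5: L=1 ×7
  A^3: L=2 ×21
  A^1: L=3 ×35
  A^-1: L=4 ×35
  A^-3: L=5 ×21
  A^-5: L=6 ×7
  A^-7: L=7 ×1
Each group contributes A^e * Σ count * d^(L-1):
Powers of d = -A^2 - A^-2: d^2 = A^4 + 2 + A^-4; d^3 = -A^6 - 3*A^2 - 3*A^-2 - A^-6; d^4 = A^8 + 4*A^4 + 6 + 4*A^-4 + A^-8; d^5 = -A^10 - 5*A^6 - 10*A^2 - 10*A^-2 - 5*A^-6 - A^-10; d^6 = A^12 + 6*A^8 + 15*A^4 + 20 + 15*A^-4 + 6*A^-8 + A^-12.
  A^7 * (d) = -A^9 - A^5
  A^5 * (7) = 7*A^5
  A^3 * (21*d) = -21*A^5 - 21*A
  A^1 * (35*d^2) = 35*A^5 + 70*A + 35*A^-3
  A^-1 * (35*d^3) = -35*A^5 - 105*A - 105*A^-3 - 35*A^-7
  A^-3 * (21*d^4) = 21*A^5 + 84*A + 126*A^-3 + 84*A^-7 + 21*A^-11
  A^-5 * (7*d^5) = -7*A^5 - 35*A - 70*A^-3 - 70*A^-7 - 35*A^-11 - 7*A^-15
  A^-7 * (d^6) = A^5 + 6*A + 15*A^-3 + 20*A^-7 + 15*A^-11 + 6*A^-15 + A^-19
Summing the groups: <K> = -A^9 - A + A^-3 - A^-7 + A^-11 - A^-15 + A^-19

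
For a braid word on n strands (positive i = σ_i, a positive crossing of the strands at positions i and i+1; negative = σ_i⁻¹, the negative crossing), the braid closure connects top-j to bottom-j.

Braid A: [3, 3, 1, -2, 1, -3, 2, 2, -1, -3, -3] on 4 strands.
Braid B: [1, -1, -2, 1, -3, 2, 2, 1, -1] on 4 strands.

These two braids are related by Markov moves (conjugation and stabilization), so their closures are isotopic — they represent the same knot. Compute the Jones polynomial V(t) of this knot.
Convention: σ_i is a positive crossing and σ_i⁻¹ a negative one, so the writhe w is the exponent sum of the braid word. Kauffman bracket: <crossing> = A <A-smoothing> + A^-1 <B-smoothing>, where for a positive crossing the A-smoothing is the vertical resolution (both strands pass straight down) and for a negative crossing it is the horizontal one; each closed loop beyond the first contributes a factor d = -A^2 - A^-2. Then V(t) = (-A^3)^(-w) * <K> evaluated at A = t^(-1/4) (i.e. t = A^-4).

Markov-equivalent braids have isotopic closures, hence identical knot invariants. Strip the Markov moves from each word to reach a common short braid β, then compute V(t) once on β.
Braid A: s3 s3 s1 s2^-1 s1 s3^-1 s2 s2 s1^-1 s3^-1 s3^-1 on 4 strands reduces by inverse Markov moves (closure unchanged at each step):
  Deconjugate: the word is γ·β·γ⁻¹ with γ = s3 s3 (prefix) and γ⁻¹ = s3^-1 s3^-1 (suffix); strip both.
  Deconjugate: the word is γ·β·γ⁻¹ with γ = s1 (prefix) and γ⁻¹ = s1^-1 (suffix); strip both.
Reduced to β = s2^-1 s1 s3^-1 s2 s2 on 4 strands, 5 crossings.
Braid B: s1 s1^-1 s2^-1 s1 s3^-1 s2 s2 s1 s1^-1 on 4 strands reduces by inverse Markov moves (closure unchanged at each step):
  Deconjugate: the word is γ·β·γ⁻¹ with γ = s1 s1^-1 (prefix) and γ⁻¹ = s1 s1^-1 (suffix); strip both.
Reduced to β = s2^-1 s1 s3^-1 s2 s2 on 4 strands, 5 crossings.
Both give the same β = s2^-1 s1 s3^-1 s2 s2 on 4 strands, so one state sum suffices:
Braid: s2^-1 s1 s3^-1 s2 s2 on 4 strands, 5 crossings.
Writhe w = (#positive) - (#negative) = 3 - 2 = 1.
Computing the Kauffman bracket via state sum. There are 2^5 = 32 states.
Each crossing splits two ways (0=vertical, 1=horizontal). The state's weight is A^(#A-smoothings - #B-smoothings) * d^(loops - 1).
  state 00000: A-exp=+1, loops=4, term = A^1 * d^3
  state 00001: A-exp=-1, loops=3, term = A^-1 * d^2
  state 00010: A-exp=-1, loops=3, term = A^-1 * d^2
  state 00011: A-exp=-3, loops=4, term = A^-3 * d^3
  state 00100: A-exp=+3, loops=3, term = A^3 * d^2
  state 00101: A-exp=+1, loops=2, term = A^1 * d^1
  state 00110: A-exp=+1, loops=2, term = A^1 * d^1
  state 00111: A-exp=-1, loops=3, term = A^-1 * d^2
  state 01000: A-exp=-1, loops=3, term = A^-1 * d^2
  state 01001: A-exp=-3, loops=2, term = A^-3 * d^1
  state 01010: A-exp=-3, loops=2, term = A^-3 * d^1
  state 01011: A-exp=-5, loops=3, term = A^-5 * d^2
  state 01100: A-exp=+1, loops=2, term = A^1 * d^1
  state 01101: A-exp=-1, loops=1, term = A^-1 * d^0
  state 01110: A-exp=-1, loops=1, term = A^-1 * d^0
  state 01111: A-exp=-3, loops=2, term = A^-3 * d^1
  state 10000: A-exp=+3, loops=3, term = A^3 * d^2
  state 10001: A-exp=+1, loops=4, term = A^1 * d^3
  state 10010: A-exp=+1, loops=4, term = A^1 * d^3
  state 10011: A-exp=-1, loops=5, term = A^-1 * d^4
  state 10100: A-exp=+5, loops=2, term = A^5 * d^1
  state 10101: A-exp=+3, loops=3, term = A^3 * d^2
  state 10110: A-exp=+3, loops=3, term = A^3 * d^2
  state 10111: A-exp=+1, loops=4, term = A^1 * d^3
  state 11000: A-exp=+1, loops=2, term = A^1 * d^1
  state 11001: A-exp=-1, loops=3, term = A^-1 * d^2
  state 11010: A-exp=-1, loops=3, term = A^-1 * d^2
  state 11011: A-exp=-3, loops=4, term = A^-3 * d^3
  state 11100: A-exp=+3, loops=1, term = A^3 * d^0
  state 11101: A-exp=+1, loops=2, term = A^1 * d^1
  state 11110: A-exp=+1, loops=2, term = A^1 * d^1
  state 11111: A-exp=-1, loops=3, term = A^-1 * d^2
Collect the terms by A-exponent (count of states per loop number):
Powers of d = -A^2 - A^-2: d^2 = A^4 + 2 + A^-4; d^3 = -A^6 - 3*A^2 - 3*A^-2 - A^-6; d^4 = A^8 + 4*A^4 + 6 + 4*A^-4 + A^-8.
  A^5 * (d) = -A^7 - A^3
  A^3 * (1 + 4*d^2) = 4*A^7 + 9*A^3 + 4*A^-1
  A^1 * (6*d + 4*d^3) = -4*A^7 - 18*A^3 - 18*A^-1 - 4*A^-5
  A^-1 * (2 + 7*d^2 + d^4) = A^7 + 11*A^3 + 22*A^-1 + 11*A^-5 + A^-9
  A^-3 * (3*d + 2*d^3) = -2*A^3 - 9*A^-1 - 9*A^-5 - 2*A^-9
  A^-5 * (d^2) = A^-1 + 2*A^-5 + A^-9
Summing the groups: <K> = -A^3
Normalise by the writhe: (-A^3)^(-w) = (-A^3)^(-1) = -A^-3, so f(A) = -A^-3 * <K> = 1.
Substitute A = t^(-1/4), i.e. A^e → t^(-e/4): V(t) = 1

Answer: 1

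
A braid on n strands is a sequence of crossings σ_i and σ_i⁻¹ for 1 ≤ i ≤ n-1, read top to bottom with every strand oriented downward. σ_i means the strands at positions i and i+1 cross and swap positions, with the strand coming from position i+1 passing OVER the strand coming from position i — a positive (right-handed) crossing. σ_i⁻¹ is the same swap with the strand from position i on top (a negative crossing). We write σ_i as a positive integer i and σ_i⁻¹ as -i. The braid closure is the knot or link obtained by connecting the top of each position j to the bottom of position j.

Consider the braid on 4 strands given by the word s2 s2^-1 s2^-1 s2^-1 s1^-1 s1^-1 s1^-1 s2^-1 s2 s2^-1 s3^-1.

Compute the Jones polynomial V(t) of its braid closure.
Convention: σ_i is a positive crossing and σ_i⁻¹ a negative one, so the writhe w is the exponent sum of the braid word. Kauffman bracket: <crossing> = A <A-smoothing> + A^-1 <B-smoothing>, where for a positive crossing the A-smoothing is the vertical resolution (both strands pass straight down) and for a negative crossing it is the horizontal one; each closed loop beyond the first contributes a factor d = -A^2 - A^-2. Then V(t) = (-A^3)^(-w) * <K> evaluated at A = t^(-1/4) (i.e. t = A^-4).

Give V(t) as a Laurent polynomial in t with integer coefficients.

The presented braid s2 s2^-1 s2^-1 s2^-1 s1^-1 s1^-1 s1^-1 s2^-1 s2 s2^-1 s3^-1 on 4 strands reduces by inverse Markov moves (closure unchanged at each step):
  Destabilize: the word has the form β·s3^-1 where s3^-1 occurs only as the final letter (β ∈ B_3); drop it and the last strand → 3 strands.
  Deconjugate: the word is γ·β·γ⁻¹ with γ = s2 s2^-1 (prefix) and γ⁻¹ = s2 s2^-1 (suffix); strip both.
Reduced to β = s2^-1 s2^-1 s1^-1 s1^-1 s1^-1 s2^-1 on 3 strands, 6 crossings.
Compute on β:
Braid: s2^-1 s2^-1 s1^-1 s1^-1 s1^-1 s2^-1 on 3 strands, 6 crossings.
Writhe w = (#positive) - (#negative) = 0 - 6 = -6.
State-sum expansion of <K>. There are 2^6 = 64 states.
Each crossing splits two ways (0=vertical, 1=horizontal). The state's weight is A^(#A-smoothings - #B-smoothings) * d^(loops - 1).
Tabulate the states by total A-exponent and number of loops L (A-exp: L × count):
  A^6: L=5 ×1
  A^4: L=4 ×6
  A^2: L=3 ×15
  A^0: L=2 ×18, L=4 ×2
  A^-2: L=1 ×9, L=3 ×6
  A^-4: L=2 ×6
  A^-6: L=3 ×1
Each group contributes A^e * Σ count * d^(L-1):
Powers of d = -A^2 - A^-2: d^2 = A^4 + 2 + A^-4; d^3 = -A^6 - 3*A^2 - 3*A^-2 - A^-6; d^4 = A^8 + 4*A^4 + 6 + 4*A^-4 + A^-8.
  A^6 * (d^4) = A^14 + 4*A^10 + 6*A^6 + 4*A^2 + A^-2
  A^4 * (6*d^3) = -6*A^10 - 18*A^6 - 18*A^2 - 6*A^-2
  A^2 * (15*d^2) = 15*A^6 + 30*A^2 + 15*A^-2
  A^0 * (18*d + 2*d^3) = -2*A^6 - 24*A^2 - 24*A^-2 - 2*A^-6
  A^-2 * (9 + 6*d^2) = 6*A^2 + 21*A^-2 + 6*A^-6
  A^-4 * (6*d) = -6*A^-2 - 6*A^-6
  A^-6 * (d^2) = A^-2 + 2*A^-6 + A^-10
Summing the groups: <K> = A^14 - 2*A^10 + A^6 - 2*A^2 + 2*A^-2 + A^-10
Normalise by the writhe: (-A^3)^(-w) = (-A^3)^(6) = A^18, so f(A) = A^18 * <K> = A^32 - 2*A^28 + A^24 - 2*A^20 + 2*A^16 + A^8.
Substitute A = t^(-1/4), i.e. A^e → t^(-e/4): V(t) = t^-2 + 2*t^-4 - 2*t^-5 + t^-6 - 2*t^-7 + t^-8

Answer: t^-2 + 2*t^-4 - 2*t^-5 + t^-6 - 2*t^-7 + t^-8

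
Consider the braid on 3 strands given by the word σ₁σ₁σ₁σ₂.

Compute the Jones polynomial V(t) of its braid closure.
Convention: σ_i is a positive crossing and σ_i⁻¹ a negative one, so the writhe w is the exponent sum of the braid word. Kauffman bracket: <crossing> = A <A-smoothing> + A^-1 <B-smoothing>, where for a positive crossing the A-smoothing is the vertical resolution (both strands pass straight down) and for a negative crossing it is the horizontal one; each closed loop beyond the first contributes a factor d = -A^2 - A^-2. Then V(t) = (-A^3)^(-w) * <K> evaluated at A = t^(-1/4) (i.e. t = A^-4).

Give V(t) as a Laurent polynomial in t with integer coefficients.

The presented braid s1 s1 s1 s2 on 3 strands reduces by inverse Markov moves (closure unchanged at each step):
  Destabilize: the word has the form β·s2 where s2 occurs only as the final letter (β ∈ B_2); drop it and the last strand → 2 strands.
Reduced to β = s1 s1 s1 on 2 strands, 3 crossings.
Compute on β:
Braid: s1 s1 s1 on 2 strands, 3 crossings.
Writhe w = (#positive) - (#negative) = 3 - 0 = 3.
Enumerate smoothing states for the bracket polynomial. There are 2^3 = 8 states.
Smooth each crossing (0=||, 1=⌣⌢); contribution A^(Σ sign_k(1-2s_k)) * d^(L-1).
  state 000: A-exp=+3, loops=2, term = A^3 * d^1
  state 001: A-exp=+1, loops=1, term = A^1 * d^0
  state 010: A-exp=+1, loops=1, term = A^1 * d^0
  state 011: A-exp=-1, loops=2, term = A^-1 * d^1
  state 100: A-exp=+1, loops=1, term = A^1 * d^0
  state 101: A-exp=-1, loops=2, term = A^-1 * d^1
  state 110: A-exp=-1, loops=2, term = A^-1 * d^1
  state 111: A-exp=-3, loops=3, term = A^-3 * d^2
Collect the terms by A-exponent (count of states per loop number):
Powers of d = -A^2 - A^-2: d^2 = A^4 + 2 + A^-4.
  A^3 * (d) = -A^5 - A
  A^1 * (3) = 3*A
  A^-1 * (3*d) = -3*A - 3*A^-3
  A^-3 * (d^2) = A + 2*A^-3 + A^-7
Summing the groups: <K> = -A^5 - A^-3 + A^-7
Normalise by the writhe: (-A^3)^(-w) = (-A^3)^(-3) = -A^-9, so f(A) = -A^-9 * <K> = A^-4 + A^-12 - A^-16.
Substitute A = t^(-1/4), i.e. A^e → t^(-e/4): V(t) = -t^4 + t^3 + t

Answer: -t^4 + t^3 + t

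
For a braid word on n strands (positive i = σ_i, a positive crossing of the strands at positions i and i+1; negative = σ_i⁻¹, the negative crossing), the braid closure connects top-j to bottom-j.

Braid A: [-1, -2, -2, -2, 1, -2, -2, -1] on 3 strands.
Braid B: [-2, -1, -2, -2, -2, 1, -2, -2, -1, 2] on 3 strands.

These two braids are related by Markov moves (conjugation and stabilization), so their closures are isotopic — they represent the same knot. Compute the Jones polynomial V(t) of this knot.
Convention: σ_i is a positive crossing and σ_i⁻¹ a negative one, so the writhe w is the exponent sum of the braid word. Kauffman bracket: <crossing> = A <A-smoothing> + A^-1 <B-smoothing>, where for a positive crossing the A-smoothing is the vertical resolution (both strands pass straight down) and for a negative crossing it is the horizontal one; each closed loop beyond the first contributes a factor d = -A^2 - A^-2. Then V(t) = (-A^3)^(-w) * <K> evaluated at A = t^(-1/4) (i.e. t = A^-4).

Markov-equivalent braids have isotopic closures, hence identical knot invariants. Strip the Markov moves from each word to reach a common short braid β, then compute V(t) once on β.
Braid A: s1^-1 s2^-1 s2^-1 s2^-1 s1 s2^-1 s2^-1 s1^-1 on 3 strands has no conjugating prefix/suffix or stabilization to strip; take β = s1^-1 s2^-1 s2^-1 s2^-1 s1 s2^-1 s2^-1 s1^-1.
Braid B: s2^-1 s1^-1 s2^-1 s2^-1 s2^-1 s1 s2^-1 s2^-1 s1^-1 s2 on 3 strands reduces by inverse Markov moves (closure unchanged at each step):
  Deconjugate: the word is γ·β·γ⁻¹ with γ = s2^-1 (prefix) and γ⁻¹ = s2 (suffix); strip both.
Reduced to β = s1^-1 s2^-1 s2^-1 s2^-1 s1 s2^-1 s2^-1 s1^-1 on 3 strands, 8 crossings.
Both give the same β = s1^-1 s2^-1 s2^-1 s2^-1 s1 s2^-1 s2^-1 s1^-1 on 3 strands, so one state sum suffices:
Braid: s1^-1 s2^-1 s2^-1 s2^-1 s1 s2^-1 s2^-1 s1^-1 on 3 strands, 8 crossings.
Writhe w = (#positive) - (#negative) = 1 - 7 = -6.
State-sum expansion of <K>. There are 2^8 = 256 states.
Smooth each crossing (0=||, 1=⌣⌢); contribution A^(Σ sign_k(1-2s_k)) * d^(L-1).
Tabulate the states by total A-exponent and number of loops L (A-exp: L × count):
  A^8: L=6 ×1
  A^6: L=5 ×8
  A^4: L=4 ×27, L=6 ×1
  A^2: L=3 ×49, L=5 ×7
  A^0: L=2 ×49, L=4 ×21
  A^-2: L=1 ×22, L=3 ×34
  A^-4: L=2 ×27, L=4 ×1
  A^-6: L=1 ×5, L=3 ×3
  A^-8: L=2 ×1
Each group contributes A^e * Σ count * d^(L-1):
Powers of d = -A^2 - A^-2: d^2 = A^4 + 2 + A^-4; d^3 = -A^6 - 3*A^2 - 3*A^-2 - A^-6; d^4 = A^8 + 4*A^4 + 6 + 4*A^-4 + A^-8; d^5 = -A^10 - 5*A^6 - 10*A^2 - 10*A^-2 - 5*A^-6 - A^-10.
  A^8 * (d^5) = -A^18 - 5*A^14 - 10*A^10 - 10*A^6 - 5*A^2 - A^-2
  A^6 * (8*d^4) = 8*A^14 + 32*A^10 + 48*A^6 + 32*A^2 + 8*A^-2
  A^4 * (27*d^3 + d^5) = -A^14 - 32*A^10 - 91*A^6 - 91*A^2 - 32*A^-2 - A^-6
  A^2 * (49*d^2 + 7*d^4) = 7*A^10 + 77*A^6 + 140*A^2 + 77*A^-2 + 7*A^-6
  A^0 * (49*d + 21*d^3) = -21*A^6 - 112*A^2 - 112*A^-2 - 21*A^-6
  A^-2 * (22 + 34*d^2) = 34*A^2 + 90*A^-2 + 34*A^-6
  A^-4 * (27*d + d^3) = -A^2 - 30*A^-2 - 30*A^-6 - A^-10
  A^-6 * (5 + 3*d^2) = 3*A^-2 + 11*A^-6 + 3*A^-10
  A^-8 * (d) = -A^-6 - A^-10
Summing the groups: <K> = -A^18 + 2*A^14 - 3*A^10 + 3*A^6 - 3*A^2 + 3*A^-2 - A^-6 + A^-10
Normalise by the writhe: (-A^3)^(-w) = (-A^3)^(6) = A^18, so f(A) = A^18 * <K> = -A^36 + 2*A^32 - 3*A^28 + 3*A^24 - 3*A^20 + 3*A^16 - A^12 + A^8.
Substitute A = t^(-1/4), i.e. A^e → t^(-e/4): V(t) = t^-2 - t^-3 + 3*t^-4 - 3*t^-5 + 3*t^-6 - 3*t^-7 + 2*t^-8 - t^-9

Answer: t^-2 - t^-3 + 3*t^-4 - 3*t^-5 + 3*t^-6 - 3*t^-7 + 2*t^-8 - t^-9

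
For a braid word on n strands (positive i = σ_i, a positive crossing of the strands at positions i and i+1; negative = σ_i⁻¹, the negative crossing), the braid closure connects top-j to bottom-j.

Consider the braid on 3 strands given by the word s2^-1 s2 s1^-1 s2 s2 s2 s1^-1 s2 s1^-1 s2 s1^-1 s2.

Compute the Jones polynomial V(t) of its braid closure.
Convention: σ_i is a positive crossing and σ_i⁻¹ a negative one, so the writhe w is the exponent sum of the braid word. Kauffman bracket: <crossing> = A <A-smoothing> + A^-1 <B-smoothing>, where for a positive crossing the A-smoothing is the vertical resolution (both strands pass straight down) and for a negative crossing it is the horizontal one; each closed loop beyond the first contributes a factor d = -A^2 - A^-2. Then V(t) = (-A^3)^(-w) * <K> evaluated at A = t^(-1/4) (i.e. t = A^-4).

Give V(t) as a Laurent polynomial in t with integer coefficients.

The presented braid s2^-1 s2 s1^-1 s2 s2 s2 s1^-1 s2 s1^-1 s2 s1^-1 s2 on 3 strands reduces by inverse Markov moves (closure unchanged at each step):
  Deconjugate: the word is γ·β·γ⁻¹ with γ = s2^-1 (prefix) and γ⁻¹ = s2 (suffix); strip both.
Reduced to β = s2 s1^-1 s2 s2 s2 s1^-1 s2 s1^-1 s2 s1^-1 on 3 strands, 10 crossings.
Compute on β:
Braid: s2 s1^-1 s2 s2 s2 s1^-1 s2 s1^-1 s2 s1^-1 on 3 strands, 10 crossings.
Writhe w = (#positive) - (#negative) = 6 - 4 = 2.
Computing the Kauffman bracket via state sum. There are 2^10 = 1024 states.
For each crossing: s=0 is the vertical smoothing, s=1 horizontal. Crossing k contributes A^(sign_k * (1 - 2*s_k)); loop factor d = -A^2 - A^-2.
Tabulate the states by total A-exponent and number of loops L (A-exp: L × count):
  A^10: L=5 ×1
  A^8: L=4 ×10
  A^6: L=3 ×42, L=5 ×3
  A^4: L=2 ×90, L=4 ×29, L=6 ×1
  A^2: L=1 ×87, L=3 ×110, L=5 ×13
  A^0: L=2 ×179, L=4 ×71, L=6 ×2
  A^-2: L=3 ×187, L=5 ×23
  A^-4: L=4 ×117, L=6 ×3
  A^-6: L=5 ×45
  A^-8: L=6 ×10
  A^-10: L=7 ×1
Each group contributes A^e * Σ count * d^(L-1):
Powers of d = -A^2 - A^-2: d^2 = A^4 + 2 + A^-4; d^3 = -A^6 - 3*A^2 - 3*A^-2 - A^-6; d^4 = A^8 + 4*A^4 + 6 + 4*A^-4 + A^-8; d^5 = -A^10 - 5*A^6 - 10*A^2 - 10*A^-2 - 5*A^-6 - A^-10; d^6 = A^12 + 6*A^8 + 15*A^4 + 20 + 15*A^-4 + 6*A^-8 + A^-12.
  A^10 * (d^4) = A^18 + 4*A^14 + 6*A^10 + 4*A^6 + A^2
  A^8 * (10*d^3) = -10*A^14 - 30*A^10 - 30*A^6 - 10*A^2
  A^6 * (42*d^2 + 3*d^4) = 3*A^14 + 54*A^10 + 102*A^6 + 54*A^2 + 3*A^-2
  A^4 * (90*d + 29*d^3 + d^5) = -A^14 - 34*A^10 - 187*A^6 - 187*A^2 - 34*A^-2 - A^-6
  A^2 * (87 + 110*d^2 + 13*d^4) = 13*A^10 + 162*A^6 + 385*A^2 + 162*A^-2 + 13*A^-6
  A^0 * (179*d + 71*d^3 + 2*d^5) = -2*A^10 - 81*A^6 - 412*A^2 - 412*A^-2 - 81*A^-6 - 2*A^-10
  A^-2 * (187*d^2 + 23*d^4) = 23*A^6 + 279*A^2 + 512*A^-2 + 279*A^-6 + 23*A^-10
  A^-4 * (117*d^3 + 3*d^5) = -3*A^6 - 132*A^2 - 381*A^-2 - 381*A^-6 - 132*A^-10 - 3*A^-14
  A^-6 * (45*d^4) = 45*A^2 + 180*A^-2 + 270*A^-6 + 180*A^-10 + 45*A^-14
  A^-8 * (10*d^5) = -10*A^2 - 50*A^-2 - 100*A^-6 - 100*A^-10 - 50*A^-14 - 10*A^-18
  A^-10 * (d^6) = A^2 + 6*A^-2 + 15*A^-6 + 20*A^-10 + 15*A^-14 + 6*A^-18 + A^-22
Summing the groups: <K> = A^18 - 4*A^14 + 7*A^10 - 10*A^6 + 14*A^2 - 14*A^-2 + 14*A^-6 - 11*A^-10 + 7*A^-14 - 4*A^-18 + A^-22
Normalise by the writhe: (-A^3)^(-w) = (-A^3)^(-2) = A^-6, so f(A) = A^-6 * <K> = A^12 - 4*A^8 + 7*A^4 - 10 + 14*A^-4 - 14*A^-8 + 14*A^-12 - 11*A^-16 + 7*A^-20 - 4*A^-24 + A^-28.
Substitute A = t^(-1/4), i.e. A^e → t^(-e/4): V(t) = t^7 - 4*t^6 + 7*t^5 - 11*t^4 + 14*t^3 - 14*t^2 + 14*t - 10 + 7*t^-1 - 4*t^-2 + t^-3

Answer: t^7 - 4*t^6 + 7*t^5 - 11*t^4 + 14*t^3 - 14*t^2 + 14*t - 10 + 7*t^-1 - 4*t^-2 + t^-3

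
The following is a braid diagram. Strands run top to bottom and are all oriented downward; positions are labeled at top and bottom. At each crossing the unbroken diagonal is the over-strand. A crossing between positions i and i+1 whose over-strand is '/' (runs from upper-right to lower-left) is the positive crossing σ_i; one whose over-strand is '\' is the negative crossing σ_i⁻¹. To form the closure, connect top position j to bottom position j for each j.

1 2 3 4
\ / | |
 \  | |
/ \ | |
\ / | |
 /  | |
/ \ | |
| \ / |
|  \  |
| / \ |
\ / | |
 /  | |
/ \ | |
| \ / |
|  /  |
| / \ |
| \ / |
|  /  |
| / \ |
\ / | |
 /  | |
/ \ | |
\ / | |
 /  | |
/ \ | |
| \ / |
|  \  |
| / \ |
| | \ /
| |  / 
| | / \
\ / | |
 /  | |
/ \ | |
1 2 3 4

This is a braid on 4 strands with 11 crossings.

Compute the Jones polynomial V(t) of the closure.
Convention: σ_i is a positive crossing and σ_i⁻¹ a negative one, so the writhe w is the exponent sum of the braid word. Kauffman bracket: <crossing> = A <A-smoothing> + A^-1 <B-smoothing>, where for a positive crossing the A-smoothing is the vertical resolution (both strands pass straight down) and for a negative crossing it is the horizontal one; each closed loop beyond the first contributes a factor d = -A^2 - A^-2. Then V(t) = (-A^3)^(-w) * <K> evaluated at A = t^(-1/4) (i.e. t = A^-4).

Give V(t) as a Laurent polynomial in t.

t^7 - 2*t^6 + 2*t^5 - 3*t^4 + 3*t^3 - 2*t^2 + 2*t

Derivation:
Reading the diagram top to bottom ('/'-over between positions i,i+1 = s_i, '\'-over = s_i^-1): braid word = s1^-1 s1 s2^-1 s1 s2 s2 s1 s1 s2^-1 s3 s1.
The presented braid s1^-1 s1 s2^-1 s1 s2 s2 s1 s1 s2^-1 s3 s1 on 4 strands reduces by inverse Markov moves (closure unchanged at each step):
  Deconjugate: the word is γ·β·γ⁻¹ with γ = s1^-1 (prefix) and γ⁻¹ = s1 (suffix); strip both.
  Destabilize: the word has the form β·s3 where s3 occurs only as the final letter (β ∈ B_3); drop it and the last strand → 3 strands.
Reduced to β = s1 s2^-1 s1 s2 s2 s1 s1 s2^-1 on 3 strands, 8 crossings.
Compute on β:
Braid: s1 s2^-1 s1 s2 s2 s1 s1 s2^-1 on 3 strands, 8 crossings.
Writhe w = (#positive) - (#negative) = 6 - 2 = 4.
State-sum expansion of <K>. There are 2^8 = 256 states.
For each crossing: s=0 is the vertical smoothing, s=1 horizontal. Crossing k contributes A^(sign_k * (1 - 2*s_k)); loop factor d = -A^2 - A^-2.
Tabulate the states by total A-exponent and number of loops L (A-exp: L × count):
  A^8: L=3 ×1
  A^6: L=2 ×6, L=4 ×2
  A^4: L=1 ×11, L=3 ×16, L=5 ×1
  A^2: L=2 ×47, L=4 ×9
  A^0: L=1 ×26, L=3 ×43, L=5 ×1
  A^-2: L=2 ×41, L=4 ×15
  A^-4: L=3 ×26, L=5 ×2
  A^-6: L=4 ×8
  A^-8: L=5 ×1
Each group contributes A^e * Σ count * d^(L-1):
Powers of d = -A^2 - A^-2: d^2 = A^4 + 2 + A^-4; d^3 = -A^6 - 3*A^2 - 3*A^-2 - A^-6; d^4 = A^8 + 4*A^4 + 6 + 4*A^-4 + A^-8.
  A^8 * (d^2) = A^12 + 2*A^8 + A^4
  A^6 * (6*d + 2*d^3) = -2*A^12 - 12*A^8 - 12*A^4 - 2
  A^4 * (11 + 16*d^2 + d^4) = A^12 + 20*A^8 + 49*A^4 + 20 + A^-4
  A^2 * (47*d + 9*d^3) = -9*A^8 - 74*A^4 - 74 - 9*A^-4
  A^0 * (26 + 43*d^2 + d^4) = A^8 + 47*A^4 + 118 + 47*A^-4 + A^-8
  A^-2 * (41*d + 15*d^3) = -15*A^4 - 86 - 86*A^-4 - 15*A^-8
  A^-4 * (26*d^2 + 2*d^4) = 2*A^4 + 34 + 64*A^-4 + 34*A^-8 + 2*A^-12
  A^-6 * (8*d^3) = -8 - 24*A^-4 - 24*A^-8 - 8*A^-12
  A^-8 * (d^4) = 1 + 4*A^-4 + 6*A^-8 + 4*A^-12 + A^-16
Summing the groups: <K> = 2*A^8 - 2*A^4 + 3 - 3*A^-4 + 2*A^-8 - 2*A^-12 + A^-16
Normalise by the writhe: (-A^3)^(-w) = (-A^3)^(-4) = A^-12, so f(A) = A^-12 * <K> = 2*A^-4 - 2*A^-8 + 3*A^-12 - 3*A^-16 + 2*A^-20 - 2*A^-24 + A^-28.
Substitute A = t^(-1/4), i.e. A^e → t^(-e/4): V(t) = t^7 - 2*t^6 + 2*t^5 - 3*t^4 + 3*t^3 - 2*t^2 + 2*t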